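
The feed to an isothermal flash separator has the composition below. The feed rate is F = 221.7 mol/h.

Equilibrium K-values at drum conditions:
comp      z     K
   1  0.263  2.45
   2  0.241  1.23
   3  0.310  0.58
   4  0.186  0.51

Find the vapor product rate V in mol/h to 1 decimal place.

Let ψ = V/F and solve Σ zᵢ(Kᵢ−1)/(1+ψ(Kᵢ−1)) = 0.
Check two-phase: ΣzᵢKᵢ = 1.215 > 1 and Σzᵢ/Kᵢ = 1.202 > 1, so g(0) = 0.215 > 0 and g(1) = -0.202 < 0.
Newton iteration, ψ⁰ = 0.5:
  ψ = 0.500: g = -0.0147, g' = -0.362 → ψ = 0.459
  ψ = 0.459: g = 0.0001, g' = -0.368 → ψ = 0.460
Converged at ψ = 0.460.
Then V = ψ·F = 0.4596·221.7 = 101.9 mol/h and L = F − V = 119.8 mol/h.

V = 101.9 mol/h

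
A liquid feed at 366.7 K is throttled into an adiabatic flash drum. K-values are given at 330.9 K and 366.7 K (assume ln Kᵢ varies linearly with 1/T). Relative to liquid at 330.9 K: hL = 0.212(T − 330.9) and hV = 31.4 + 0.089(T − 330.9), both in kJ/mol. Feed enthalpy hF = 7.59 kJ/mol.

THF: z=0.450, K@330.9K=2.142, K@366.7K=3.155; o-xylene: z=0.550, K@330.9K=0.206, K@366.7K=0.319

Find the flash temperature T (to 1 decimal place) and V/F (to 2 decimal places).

T = 339.9 K, V/F = 0.19

Adiabatic flash: solve Rachford–Rice at each trial T, then check hF = ψ·hV(T) + (1−ψ)·hL(T).
  T = 330.9 K: K = (2.142, 0.206), RR gives ψ = 0.085, H_out = 2.673 kJ/mol
  T = 366.7 K: K = (3.155, 0.319), RR gives ψ = 0.406, H_out = 18.539 kJ/mol
  T = 348.8 K: K = (2.626, 0.259), RR gives ψ = 0.269, H_out = 11.653 kJ/mol
  T = 339.9 K: K = (2.379, 0.232), RR gives ψ = 0.187, H_out = 7.576 kJ/mol
  T = 344.4 K: K = (2.502, 0.246), RR gives ψ = 0.230, H_out = 9.713 kJ/mol
  T = 342.1 K: K = (2.439, 0.239), RR gives ψ = 0.209, H_out = 8.642 kJ/mol
Linear interpolation between T = 339.9 (H_out = 7.576) and T = 342.1 (H_out = 8.642) on hF = 7.59 gives T ≈ 339.9 K, at which ψ = 0.19.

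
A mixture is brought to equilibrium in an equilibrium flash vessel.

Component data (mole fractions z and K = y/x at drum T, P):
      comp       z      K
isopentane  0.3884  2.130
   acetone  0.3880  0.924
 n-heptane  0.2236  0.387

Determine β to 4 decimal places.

β = 0.6353

Newton iteration, β⁰ = 0.33:
  β = 0.3300: g = 0.11761, g' = -0.3975 → β = 0.6259
  β = 0.6259: g = 0.00373, g' = -0.3938 → β = 0.6353
Converged at β = 0.6353.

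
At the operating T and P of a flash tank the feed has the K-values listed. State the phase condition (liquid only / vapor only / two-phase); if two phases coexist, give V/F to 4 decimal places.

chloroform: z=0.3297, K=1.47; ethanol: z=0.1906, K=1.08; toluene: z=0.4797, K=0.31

liquid only

ΣzᵢKᵢ = 0.8392; Σzᵢ/Kᵢ = 1.9482.
Since ΣzᵢKᵢ < 1 the mixture is below its bubble point — single liquid phase.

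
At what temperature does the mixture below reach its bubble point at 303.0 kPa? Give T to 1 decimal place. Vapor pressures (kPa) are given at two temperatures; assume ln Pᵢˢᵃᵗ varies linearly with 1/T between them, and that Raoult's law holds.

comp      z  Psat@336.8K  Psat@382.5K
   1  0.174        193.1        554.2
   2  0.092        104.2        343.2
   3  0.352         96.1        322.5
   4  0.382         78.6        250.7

T = 377.7 K

Bubble-point temperature: ΣzᵢPᵢˢᵃᵗ(T) = P. Interpolate ln Pᵢˢᵃᵗ = aᵢ + bᵢ/T.
  T = 336.8 K: ΣzᵢPᵢˢᵃᵗ = 107.04 kPa
  T = 382.5 K: ΣzᵢPᵢˢᵃᵗ = 337.29 kPa
  T = 359.6 K: ΣzᵢPᵢˢᵃᵗ = 196.72 kPa
  T = 371.1 K: ΣzᵢPᵢˢᵃᵗ = 260.02 kPa
  T = 376.8 K: ΣzᵢPᵢˢᵃᵗ = 296.72 kPa
  T = 379.6 K: ΣzᵢPᵢˢᵃᵗ = 316.15 kPa
Interpolating between 376.8 K and 379.6 K gives T ≈ 377.7 K.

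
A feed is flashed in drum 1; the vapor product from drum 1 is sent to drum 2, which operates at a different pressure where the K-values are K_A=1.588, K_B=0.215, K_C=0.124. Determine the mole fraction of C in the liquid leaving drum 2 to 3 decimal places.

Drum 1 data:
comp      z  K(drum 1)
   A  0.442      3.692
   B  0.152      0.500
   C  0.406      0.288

Drum 1:
Rachford–Rice: g(ψ₁) = Σ zᵢ(Kᵢ−1)/(1+ψ₁(Kᵢ−1)) = 0.
Feasibility: ΣzᵢKᵢ = 1.825, Σzᵢ/Kᵢ = 1.833 — both > 1, two phases present.
Iterate (Newton) starting at ψ₁ = 0.5:
  ψ₁ = 0.500: g = -0.0430, g' = -1.146 → ψ₁ = 0.462
  ψ₁ = 0.462: g = 0.0002, g' = -1.157 → ψ₁ = 0.463
Converged at ψ₁ = 0.463.
Drum-1 compositions:
  A: x = 0.197, y = 0.727
  B: x = 0.198, y = 0.099
  C: x = 0.605, y = 0.174
Drum-2 feed = drum-1 vapor: z₂ = (0.7268, 0.0989, 0.1744).
Drum 2:
Newton–Raphson from ψ₂ = 0.48:
  ψ₂ = 0.480: g = -0.0548, g' = -0.708 → ψ₂ = 0.403
  ψ₂ = 0.403: g = -0.0039, g' = -0.614 → ψ₂ = 0.396
Converged at ψ₂ = 0.396.
  A: x = 0.589, y = 0.936
  B: x = 0.144, y = 0.031
  C: x = 0.267, y = 0.033

x_C (drum 2) = 0.267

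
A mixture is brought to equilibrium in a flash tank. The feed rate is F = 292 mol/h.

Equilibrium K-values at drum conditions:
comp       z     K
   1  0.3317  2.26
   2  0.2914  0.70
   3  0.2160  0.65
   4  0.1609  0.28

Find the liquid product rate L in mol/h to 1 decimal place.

L = 219.5 mol/h

Newton iteration, ψ⁰ = 0.45:
  ψ = 0.4500: g = -0.09545, g' = -0.4693 → ψ = 0.2466
  ψ = 0.2466: g = 0.00086, g' = -0.4921 → ψ = 0.2484
Converged at ψ = 0.2484.
Then V = ψ·F = 0.2484·292 = 72.5 mol/h and L = F − V = 219.5 mol/h.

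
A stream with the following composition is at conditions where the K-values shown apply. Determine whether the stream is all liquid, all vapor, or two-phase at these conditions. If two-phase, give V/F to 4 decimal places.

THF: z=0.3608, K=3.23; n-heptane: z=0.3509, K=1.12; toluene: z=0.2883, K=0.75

ΣzᵢKᵢ = 1.7746; Σzᵢ/Kᵢ = 0.8094.
Since Σzᵢ/Kᵢ < 1 the mixture is above its dew point — single vapor phase.

all vapor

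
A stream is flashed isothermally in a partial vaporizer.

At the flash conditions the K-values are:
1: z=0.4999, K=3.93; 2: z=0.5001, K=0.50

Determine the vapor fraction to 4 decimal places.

Material balance + equilibrium reduce to Σ zᵢ(Kᵢ−1)/(1+ψ(Kᵢ−1)) = 0.
Check two-phase: ΣzᵢKᵢ = 2.2147 > 1 and Σzᵢ/Kᵢ = 1.1274 > 1, so g(0) = 1.2147 > 0 and g(1) = -0.1274 < 0.
Binary case is linear: z₁(K₁−1)(1+ψ(K₂−1)) + z₂(K₂−1)(1+ψ(K₁−1)) = 0
⇒ ψ = [z₁(K₁−1)+z₂(K₂−1)] / [−(K₁−1)(K₂−1)] = 1.21466/1.46500 = 0.8291

ψ = 0.8291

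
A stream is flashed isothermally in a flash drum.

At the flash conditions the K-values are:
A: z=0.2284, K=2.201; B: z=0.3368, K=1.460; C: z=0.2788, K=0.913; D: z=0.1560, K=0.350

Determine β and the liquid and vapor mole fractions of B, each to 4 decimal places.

β = 0.8372, x_B = 0.2432, y_B = 0.3550

Iterate (Newton) starting at β = 0.5:
  β = 0.5000: g = 0.12177, g' = -0.3227 → β = 0.8774
  β = 0.8774: g = -0.01828, g' = -0.4737 → β = 0.8388
  β = 0.8388: g = -0.00067, g' = -0.4400 → β = 0.8372
Converged at β = 0.8372.
Compositions from xᵢ = zᵢ/(1+β(Kᵢ−1)), yᵢ = Kᵢxᵢ:
  A: x = 0.1139, y = 0.2507
  B: x = 0.2432, y = 0.3550
  C: x = 0.3007, y = 0.2745
  D: x = 0.3423, y = 0.1198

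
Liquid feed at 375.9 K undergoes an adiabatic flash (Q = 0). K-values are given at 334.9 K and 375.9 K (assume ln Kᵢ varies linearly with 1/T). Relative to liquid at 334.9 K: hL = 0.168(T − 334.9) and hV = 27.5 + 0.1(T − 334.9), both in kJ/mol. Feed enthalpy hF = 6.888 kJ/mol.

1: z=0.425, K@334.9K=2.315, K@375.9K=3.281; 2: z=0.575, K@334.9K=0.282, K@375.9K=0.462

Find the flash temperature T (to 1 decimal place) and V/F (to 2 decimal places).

Adiabatic flash: solve Rachford–Rice at each trial T, then check hF = ψ·hV(T) + (1−ψ)·hL(T).
  T = 334.9 K: K = (2.315, 0.282), RR gives ψ = 0.155, H_out = 4.253 kJ/mol
  T = 375.9 K: K = (3.281, 0.462), RR gives ψ = 0.538, H_out = 20.180 kJ/mol
  T = 355.4 K: K = (2.784, 0.366), RR gives ψ = 0.348, H_out = 12.533 kJ/mol
  T = 345.1 K: K = (2.544, 0.322), RR gives ψ = 0.255, H_out = 8.546 kJ/mol
  T = 340.0 K: K = (2.429, 0.302), RR gives ψ = 0.206, H_out = 6.457 kJ/mol
  T = 342.6 K: K = (2.487, 0.312), RR gives ψ = 0.231, H_out = 7.535 kJ/mol
  T = 341.3 K: K = (2.458, 0.307), RR gives ψ = 0.219, H_out = 6.999 kJ/mol
Linear interpolation between T = 340.0 (H_out = 6.457) and T = 341.3 (H_out = 6.999) on hF = 6.888 gives T ≈ 341.0 K, at which ψ = 0.22.

T = 341.0 K, V/F = 0.22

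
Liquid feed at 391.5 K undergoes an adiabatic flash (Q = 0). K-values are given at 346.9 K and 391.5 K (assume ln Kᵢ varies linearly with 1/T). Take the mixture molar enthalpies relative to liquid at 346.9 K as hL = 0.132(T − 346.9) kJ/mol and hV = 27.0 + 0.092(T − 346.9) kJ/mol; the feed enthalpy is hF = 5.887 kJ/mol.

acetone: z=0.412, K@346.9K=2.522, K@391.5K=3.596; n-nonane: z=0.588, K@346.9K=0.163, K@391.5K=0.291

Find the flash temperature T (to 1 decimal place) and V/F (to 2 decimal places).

Adiabatic flash: solve Rachford–Rice at each trial T, then check hF = ψ·hV(T) + (1−ψ)·hL(T).
  T = 346.9 K: K = (2.522, 0.163), RR gives ψ = 0.106, H_out = 2.859 kJ/mol
  T = 391.5 K: K = (3.596, 0.291), RR gives ψ = 0.355, H_out = 14.829 kJ/mol
  T = 369.2 K: K = (3.044, 0.222), RR gives ψ = 0.242, H_out = 9.252 kJ/mol
  T = 358.0 K: K = (2.778, 0.191), RR gives ψ = 0.178, H_out = 6.203 kJ/mol
  T = 352.4 K: K = (2.648, 0.176), RR gives ψ = 0.143, H_out = 4.566 kJ/mol
  T = 355.2 K: K = (2.712, 0.184), RR gives ψ = 0.161, H_out = 5.396 kJ/mol
  T = 356.6 K: K = (2.745, 0.187), RR gives ψ = 0.170, H_out = 5.802 kJ/mol
Linear interpolation between T = 356.6 (H_out = 5.802) and T = 358.0 (H_out = 6.203) on hF = 5.887 gives T ≈ 356.9 K, at which ψ = 0.17.

T = 356.9 K, V/F = 0.17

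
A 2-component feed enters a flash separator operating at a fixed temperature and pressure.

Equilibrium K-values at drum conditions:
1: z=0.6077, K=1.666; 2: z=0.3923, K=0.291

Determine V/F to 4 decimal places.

Binary case is linear: z₁(K₁−1)(1+V/F(K₂−1)) + z₂(K₂−1)(1+V/F(K₁−1)) = 0
⇒ V/F = [z₁(K₁−1)+z₂(K₂−1)] / [−(K₁−1)(K₂−1)] = 0.12659/0.47219 = 0.2681

V/F = 0.2681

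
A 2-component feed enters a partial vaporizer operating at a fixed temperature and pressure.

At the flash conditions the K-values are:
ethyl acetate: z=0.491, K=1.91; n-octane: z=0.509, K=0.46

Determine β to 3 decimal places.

β = 0.350

Material balance + equilibrium reduce to Σ zᵢ(Kᵢ−1)/(1+β(Kᵢ−1)) = 0.
Feasibility: ΣzᵢKᵢ = 1.172, Σzᵢ/Kᵢ = 1.364 — both > 1, two phases present.
Binary case is linear: z₁(K₁−1)(1+β(K₂−1)) + z₂(K₂−1)(1+β(K₁−1)) = 0
⇒ β = [z₁(K₁−1)+z₂(K₂−1)] / [−(K₁−1)(K₂−1)] = 0.1719/0.4914 = 0.350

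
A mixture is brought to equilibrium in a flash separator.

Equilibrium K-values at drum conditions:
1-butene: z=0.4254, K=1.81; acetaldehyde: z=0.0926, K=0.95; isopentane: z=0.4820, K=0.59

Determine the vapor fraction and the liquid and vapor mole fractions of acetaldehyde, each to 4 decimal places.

Newton iteration, ψ⁰ = 0.67:
  ψ = 0.6700: g = -0.05390, g' = -0.2715 → ψ = 0.4715
  ψ = 0.4715: g = -0.00038, g' = -0.2709 → ψ = 0.4701
Converged at ψ = 0.4701.
Compositions from xᵢ = zᵢ/(1+ψ(Kᵢ−1)), yᵢ = Kᵢxᵢ:
  1-butene: x = 0.3081, y = 0.5576
  acetaldehyde: x = 0.0948, y = 0.0901
  isopentane: x = 0.5971, y = 0.3523

ψ = 0.4701, x_acetaldehyde = 0.0948, y_acetaldehyde = 0.0901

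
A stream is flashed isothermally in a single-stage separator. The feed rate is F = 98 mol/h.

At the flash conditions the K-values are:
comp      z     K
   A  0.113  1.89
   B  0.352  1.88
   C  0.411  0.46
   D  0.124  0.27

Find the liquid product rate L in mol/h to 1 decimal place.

Rachford–Rice: g(ψ) = Σ zᵢ(Kᵢ−1)/(1+ψ(Kᵢ−1)) = 0.
Feasibility: ΣzᵢKᵢ = 1.098, Σzᵢ/Kᵢ = 1.600 — both > 1, two phases present.
Newton–Raphson from ψ = 0.49:
  ψ = 0.490: g = -0.1563, g' = -0.558 → ψ = 0.210
  ψ = 0.210: g = -0.0111, g' = -0.502 → ψ = 0.188
Converged at ψ = 0.188.
Then V = ψ·F = 0.1880·98 = 18.4 mol/h and L = F − V = 79.6 mol/h.

L = 79.6 mol/h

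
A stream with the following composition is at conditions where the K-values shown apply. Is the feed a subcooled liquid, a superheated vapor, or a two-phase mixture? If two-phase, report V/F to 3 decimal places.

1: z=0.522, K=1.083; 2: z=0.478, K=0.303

subcooled liquid

ΣzᵢKᵢ = 0.710; Σzᵢ/Kᵢ = 2.060.
Since ΣzᵢKᵢ < 1 the mixture is below its bubble point — single liquid phase.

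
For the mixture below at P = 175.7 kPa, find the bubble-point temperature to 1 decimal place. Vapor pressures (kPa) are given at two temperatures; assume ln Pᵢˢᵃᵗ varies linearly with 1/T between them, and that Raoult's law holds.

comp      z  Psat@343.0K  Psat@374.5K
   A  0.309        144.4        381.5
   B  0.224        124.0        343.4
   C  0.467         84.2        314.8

T = 355.2 K

Bubble-point temperature: ΣzᵢPᵢˢᵃᵗ(T) = P. Interpolate ln Pᵢˢᵃᵗ = aᵢ + bᵢ/T.
  T = 343.0 K: ΣzᵢPᵢˢᵃᵗ = 111.72 kPa
  T = 374.5 K: ΣzᵢPᵢˢᵃᵗ = 341.82 kPa
  T = 358.8 K: ΣzᵢPᵢˢᵃᵗ = 199.97 kPa
  T = 350.9 K: ΣzᵢPᵢˢᵃᵗ = 150.32 kPa
  T = 354.9 K: ΣzᵢPᵢˢᵃᵗ = 173.93 kPa
  T = 356.9 K: ΣzᵢPᵢˢᵃᵗ = 186.89 kPa
Interpolating between 354.9 K and 356.9 K gives T ≈ 355.2 K.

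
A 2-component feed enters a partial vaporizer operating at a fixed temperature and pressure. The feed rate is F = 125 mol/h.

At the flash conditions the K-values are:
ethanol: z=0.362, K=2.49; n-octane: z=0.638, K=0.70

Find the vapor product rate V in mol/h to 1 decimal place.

Newton–Raphson from β = 0.5:
  β = 0.500: g = 0.0839, g' = -0.343 → β = 0.744
  β = 0.744: g = 0.0093, g' = -0.276 → β = 0.778
Converged at β = 0.778.
Then V = β·F = 0.7785·125 = 97.3 mol/h and L = F − V = 27.7 mol/h.

V = 97.3 mol/h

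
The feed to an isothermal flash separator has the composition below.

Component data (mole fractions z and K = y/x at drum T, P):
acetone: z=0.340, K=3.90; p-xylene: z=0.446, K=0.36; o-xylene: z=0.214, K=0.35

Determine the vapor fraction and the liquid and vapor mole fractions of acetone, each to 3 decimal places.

Material balance + equilibrium reduce to Σ zᵢ(Kᵢ−1)/(1+ψ(Kᵢ−1)) = 0.
g(0) = ΣzᵢKᵢ − 1 = 0.561 and g(1) = 1 − Σzᵢ/Kᵢ = -0.937, so a root lies in (0, 1).
Iterate (Newton) starting at ψ = 0.5:
  ψ = 0.500: g = -0.2234, g' = -1.070 → ψ = 0.291
  ψ = 0.291: g = 0.0122, g' = -1.254 → ψ = 0.301
Converged at ψ = 0.301.
Compositions from xᵢ = zᵢ/(1+ψ(Kᵢ−1)), yᵢ = Kᵢxᵢ:
  acetone: x = 0.182, y = 0.708
  p-xylene: x = 0.552, y = 0.199
  o-xylene: x = 0.266, y = 0.093

ψ = 0.301, x_acetone = 0.182, y_acetone = 0.708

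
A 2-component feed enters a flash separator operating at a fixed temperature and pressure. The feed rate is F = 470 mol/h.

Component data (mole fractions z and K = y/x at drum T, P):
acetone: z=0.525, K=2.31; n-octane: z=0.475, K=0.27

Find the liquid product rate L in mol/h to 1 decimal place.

L = 302.4 mol/h

Binary case is linear: z₁(K₁−1)(1+ψ(K₂−1)) + z₂(K₂−1)(1+ψ(K₁−1)) = 0
⇒ ψ = [z₁(K₁−1)+z₂(K₂−1)] / [−(K₁−1)(K₂−1)] = 0.3410/0.9563 = 0.357
Then V = ψ·F = 0.3566·470 = 167.6 mol/h and L = F − V = 302.4 mol/h.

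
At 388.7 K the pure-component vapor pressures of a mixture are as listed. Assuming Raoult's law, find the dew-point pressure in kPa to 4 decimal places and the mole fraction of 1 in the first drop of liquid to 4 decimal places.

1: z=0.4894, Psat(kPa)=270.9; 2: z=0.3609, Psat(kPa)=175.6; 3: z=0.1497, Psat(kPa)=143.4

Pdew = 203.8427 kPa, x_1 = 0.3683

At the dew point ψ → 1, so Σzᵢ/Kᵢ = 1 with Kᵢ = Pᵢˢᵃᵗ/P ⇒ 1/P = Σzᵢ/Pᵢˢᵃᵗ.
1/P = 0.4894/270.9 + 0.3609/175.6 + 0.1497/143.4 = 0.0049057 ⇒ P = 203.8427 kPa
xᵢ = zᵢP/Pᵢˢᵃᵗ ⇒ x_1 = 0.4894·203.8427/270.9 = 0.3683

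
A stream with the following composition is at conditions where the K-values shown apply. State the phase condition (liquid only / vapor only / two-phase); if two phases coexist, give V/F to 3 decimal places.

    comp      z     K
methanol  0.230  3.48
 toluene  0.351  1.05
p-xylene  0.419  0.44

ΣzᵢKᵢ = 1.353; Σzᵢ/Kᵢ = 1.353.
Both exceed 1, so a two-phase solution exists.
Let ψ = V/F and solve Σ zᵢ(Kᵢ−1)/(1+ψ(Kᵢ−1)) = 0.
Newton iteration, ψ⁰ = 0.5:
  ψ = 0.500: g = -0.0541, g' = -0.536 → ψ = 0.399
  ψ = 0.399: g = 0.0017, g' = -0.576 → ψ = 0.402
Converged at ψ = 0.402.

two-phase, V/F = 0.402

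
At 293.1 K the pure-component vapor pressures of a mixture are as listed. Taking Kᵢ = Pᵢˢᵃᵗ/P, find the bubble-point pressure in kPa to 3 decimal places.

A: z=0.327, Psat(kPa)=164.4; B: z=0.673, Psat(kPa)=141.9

At the bubble point ψ → 0, so ΣzᵢKᵢ = 1 with Kᵢ = Pᵢˢᵃᵗ/P ⇒ P = ΣzᵢPᵢˢᵃᵗ.
P = 0.327·164.4 + 0.673·141.9 = 149.258 kPa

Pbub = 149.258 kPa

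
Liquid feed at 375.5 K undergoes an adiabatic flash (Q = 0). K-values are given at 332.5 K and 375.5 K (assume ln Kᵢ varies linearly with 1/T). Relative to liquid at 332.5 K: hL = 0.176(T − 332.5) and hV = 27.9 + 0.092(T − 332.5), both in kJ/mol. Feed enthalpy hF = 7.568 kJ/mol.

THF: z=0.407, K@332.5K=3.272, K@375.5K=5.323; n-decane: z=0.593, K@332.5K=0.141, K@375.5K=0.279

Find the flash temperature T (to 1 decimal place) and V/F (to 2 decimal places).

Adiabatic flash: solve Rachford–Rice at each trial T, then check hF = ψ·hV(T) + (1−ψ)·hL(T).
  T = 332.5 K: K = (3.272, 0.141), RR gives ψ = 0.213, H_out = 5.937 kJ/mol
  T = 375.5 K: K = (5.323, 0.279), RR gives ψ = 0.427, H_out = 17.947 kJ/mol
  T = 354.0 K: K = (4.235, 0.202), RR gives ψ = 0.327, H_out = 12.318 kJ/mol
  T = 343.2 K: K = (3.736, 0.170), RR gives ψ = 0.273, H_out = 9.267 kJ/mol
  T = 337.9 K: K = (3.502, 0.155), RR gives ψ = 0.245, H_out = 7.666 kJ/mol
  T = 335.2 K: K = (3.386, 0.148), RR gives ψ = 0.229, H_out = 6.816 kJ/mol
  T = 336.5 K: K = (3.442, 0.151), RR gives ψ = 0.237, H_out = 7.229 kJ/mol
Linear interpolation between T = 336.5 (H_out = 7.229) and T = 337.9 (H_out = 7.666) on hF = 7.568 gives T ≈ 337.6 K, at which ψ = 0.24.

T = 337.6 K, V/F = 0.24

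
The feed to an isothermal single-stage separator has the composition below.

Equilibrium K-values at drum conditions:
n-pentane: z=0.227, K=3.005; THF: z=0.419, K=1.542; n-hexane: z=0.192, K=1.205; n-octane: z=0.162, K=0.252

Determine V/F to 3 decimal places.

V/F = 0.877

Rachford–Rice: g(V/F) = Σ zᵢ(Kᵢ−1)/(1+V/F(Kᵢ−1)) = 0.
Check two-phase: ΣzᵢKᵢ = 1.600 > 1 and Σzᵢ/Kᵢ = 1.149 > 1, so g(0) = 0.600 > 0 and g(1) = -0.149 < 0.
Newton–Raphson from V/F = 0.69:
  V/F = 0.690: g = 0.1403, g' = -0.619 → V/F = 0.917
  V/F = 0.917: g = -0.0402, g' = -1.091 → V/F = 0.880
  V/F = 0.880: g = -0.0026, g' = -0.957 → V/F = 0.877
Converged at V/F = 0.877.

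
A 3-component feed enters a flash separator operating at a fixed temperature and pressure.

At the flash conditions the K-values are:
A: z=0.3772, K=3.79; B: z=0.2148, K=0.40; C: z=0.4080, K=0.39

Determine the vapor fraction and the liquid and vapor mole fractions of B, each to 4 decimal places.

ψ = 0.3986, x_B = 0.2823, y_B = 0.1129

Material balance + equilibrium reduce to Σ zᵢ(Kᵢ−1)/(1+ψ(Kᵢ−1)) = 0.
Check two-phase: ΣzᵢKᵢ = 1.6746 > 1 and Σzᵢ/Kᵢ = 1.6827 > 1, so g(0) = 0.6746 > 0 and g(1) = -0.6827 < 0.
Newton iteration, ψ⁰ = 0.45:
  ψ = 0.4500: g = -0.05301, g' = -1.0107 → ψ = 0.3976
  ψ = 0.3976: g = 0.00115, g' = -1.0580 → ψ = 0.3986
Converged at ψ = 0.3986.
Compositions from xᵢ = zᵢ/(1+ψ(Kᵢ−1)), yᵢ = Kᵢxᵢ:
  A: x = 0.1786, y = 0.6768
  B: x = 0.2823, y = 0.1129
  C: x = 0.5391, y = 0.2102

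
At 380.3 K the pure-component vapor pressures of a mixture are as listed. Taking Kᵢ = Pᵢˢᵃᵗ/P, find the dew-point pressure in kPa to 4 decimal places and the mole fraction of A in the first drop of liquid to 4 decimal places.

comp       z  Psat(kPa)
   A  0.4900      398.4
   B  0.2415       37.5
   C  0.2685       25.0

Pdew = 54.3185 kPa, x_A = 0.0668

At the dew point ψ → 1, so Σzᵢ/Kᵢ = 1 with Kᵢ = Pᵢˢᵃᵗ/P ⇒ 1/P = Σzᵢ/Pᵢˢᵃᵗ.
1/P = 0.4900/398.4 + 0.2415/37.5 + 0.2685/25.0 = 0.0184099 ⇒ P = 54.3185 kPa
xᵢ = zᵢP/Pᵢˢᵃᵗ ⇒ x_A = 0.4900·54.3185/398.4 = 0.0668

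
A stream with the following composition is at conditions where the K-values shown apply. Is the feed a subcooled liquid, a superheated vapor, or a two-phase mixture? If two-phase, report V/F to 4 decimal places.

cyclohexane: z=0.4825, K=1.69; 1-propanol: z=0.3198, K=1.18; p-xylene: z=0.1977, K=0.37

ΣzᵢKᵢ = 1.2659; Σzᵢ/Kᵢ = 1.0908.
Both exceed 1, so a two-phase solution exists.
Let ψ = V/F and solve Σ zᵢ(Kᵢ−1)/(1+ψ(Kᵢ−1)) = 0.
Iterate (Newton) starting at ψ = 0.66:
  ψ = 0.6600: g = 0.06700, g' = -0.3466 → ψ = 0.8533
  ψ = 0.8533: g = -0.00990, g' = -0.4657 → ψ = 0.8320
  ψ = 0.8320: g = -0.00020, g' = -0.4471 → ψ = 0.8316
Converged at ψ = 0.8316.

two-phase, V/F = 0.8316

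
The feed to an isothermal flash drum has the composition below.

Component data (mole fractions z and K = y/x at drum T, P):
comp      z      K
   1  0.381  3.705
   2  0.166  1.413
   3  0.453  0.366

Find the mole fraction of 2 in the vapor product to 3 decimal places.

y_2 = 0.189

Material balance + equilibrium reduce to Σ zᵢ(Kᵢ−1)/(1+β(Kᵢ−1)) = 0.
g(0) = ΣzᵢKᵢ − 1 = 0.812 and g(1) = 1 − Σzᵢ/Kᵢ = -0.458, so a root lies in (0, 1).
Newton–Raphson from β = 0.45:
  β = 0.450: g = 0.1208, g' = -0.944 → β = 0.578
  β = 0.578: g = 0.0041, g' = -0.896 → β = 0.583
Converged at β = 0.583.
Compositions from xᵢ = zᵢ/(1+β(Kᵢ−1)), yᵢ = Kᵢxᵢ:
  1: x = 0.148, y = 0.548
  2: x = 0.134, y = 0.189
  3: x = 0.718, y = 0.263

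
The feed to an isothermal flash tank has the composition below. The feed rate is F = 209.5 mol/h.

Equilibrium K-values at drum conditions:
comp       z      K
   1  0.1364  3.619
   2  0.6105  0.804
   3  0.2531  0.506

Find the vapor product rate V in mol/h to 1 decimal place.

V = 30.8 mol/h

Material balance + equilibrium reduce to Σ zᵢ(Kᵢ−1)/(1+V/F(Kᵢ−1)) = 0.
Feasibility: ΣzᵢKᵢ = 1.1125, Σzᵢ/Kᵢ = 1.2972 — both > 1, two phases present.
Iterate (Newton) starting at V/F = 0.5:
  V/F = 0.5000: g = -0.14402, g' = -0.3132 → V/F = 0.0401
  V/F = 0.0401: g = 0.07511, g' = -0.8543 → V/F = 0.1280
  V/F = 0.1280: g = 0.01132, g' = -0.6198 → V/F = 0.1463
  V/F = 0.1463: g = 0.00032, g' = -0.5857 → V/F = 0.1468
Converged at V/F = 0.1468.
Then V = V/F·F = 0.1468·209.5 = 30.8 mol/h and L = F − V = 178.7 mol/h.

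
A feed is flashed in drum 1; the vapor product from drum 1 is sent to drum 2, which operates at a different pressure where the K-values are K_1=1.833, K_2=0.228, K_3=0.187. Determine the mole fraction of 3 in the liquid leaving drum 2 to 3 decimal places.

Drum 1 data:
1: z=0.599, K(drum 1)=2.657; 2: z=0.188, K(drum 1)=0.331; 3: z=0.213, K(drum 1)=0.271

Drum 1:
Material balance + equilibrium reduce to Σ zᵢ(Kᵢ−1)/(1+ψ₁(Kᵢ−1)) = 0.
Check two-phase: ΣzᵢKᵢ = 1.711 > 1 and Σzᵢ/Kᵢ = 1.579 > 1, so g(0) = 0.711 > 0 and g(1) = -0.579 < 0.
Newton–Raphson from ψ₁ = 0.5:
  ψ₁ = 0.500: g = 0.1095, g' = -0.962 → ψ₁ = 0.614
  ψ₁ = 0.614: g = -0.0023, g' = -1.017 → ψ₁ = 0.611
Converged at ψ₁ = 0.611.
Drum-1 compositions:
  1: x = 0.298, y = 0.791
  2: x = 0.318, y = 0.105
  3: x = 0.384, y = 0.104
Drum-2 feed = drum-1 vapor: z₂ = (0.7905, 0.1053, 0.1042).
Drum 2:
Newton iteration, ψ₂⁰ = 0.5:
  ψ₂ = 0.500: g = 0.1898, g' = -0.635 → ψ₂ = 0.799
  ψ₂ = 0.799: g = -0.0582, g' = -1.185 → ψ₂ = 0.750
  ψ₂ = 0.750: g = -0.0045, g' = -1.013 → ψ₂ = 0.745
Converged at ψ₂ = 0.745.
  1: x = 0.488, y = 0.894
  2: x = 0.248, y = 0.057
  3: x = 0.264, y = 0.049

x_3 (drum 2) = 0.264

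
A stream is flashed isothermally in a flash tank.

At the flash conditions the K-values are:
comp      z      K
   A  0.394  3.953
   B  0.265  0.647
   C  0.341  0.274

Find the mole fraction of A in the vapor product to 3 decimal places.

Material balance + equilibrium reduce to Σ zᵢ(Kᵢ−1)/(1+V/F(Kᵢ−1)) = 0.
g(0) = ΣzᵢKᵢ − 1 = 0.822 and g(1) = 1 − Σzᵢ/Kᵢ = -0.754, so a root lies in (0, 1).
Iterate (Newton) starting at V/F = 0.45:
  V/F = 0.450: g = 0.0207, g' = -1.077 → V/F = 0.469
Converged at V/F = 0.469.
Compositions from xᵢ = zᵢ/(1+V/F(Kᵢ−1)), yᵢ = Kᵢxᵢ:
  A: x = 0.165, y = 0.653
  B: x = 0.318, y = 0.206
  C: x = 0.517, y = 0.142

y_A = 0.653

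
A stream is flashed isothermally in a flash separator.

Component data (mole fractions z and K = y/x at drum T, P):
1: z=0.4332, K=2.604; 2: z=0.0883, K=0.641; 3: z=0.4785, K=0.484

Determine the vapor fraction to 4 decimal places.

ψ = 0.5241

Iterate (Newton) starting at ψ = 0.5:
  ψ = 0.5000: g = 0.01421, g' = -0.5915 → ψ = 0.5240
  ψ = 0.5240: g = 0.00007, g' = -0.5856 → ψ = 0.5241
Converged at ψ = 0.5241.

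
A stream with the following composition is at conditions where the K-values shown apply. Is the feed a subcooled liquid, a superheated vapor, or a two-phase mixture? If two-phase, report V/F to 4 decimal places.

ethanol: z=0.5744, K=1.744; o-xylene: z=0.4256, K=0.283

two-phase, V/F = 0.2291

ΣzᵢKᵢ = 1.1222; Σzᵢ/Kᵢ = 1.8332.
Both exceed 1, so a two-phase solution exists.
Material balance + equilibrium reduce to Σ zᵢ(Kᵢ−1)/(1+ψ(Kᵢ−1)) = 0.
Binary case is linear: z₁(K₁−1)(1+ψ(K₂−1)) + z₂(K₂−1)(1+ψ(K₁−1)) = 0
⇒ ψ = [z₁(K₁−1)+z₂(K₂−1)] / [−(K₁−1)(K₂−1)] = 0.12220/0.53345 = 0.2291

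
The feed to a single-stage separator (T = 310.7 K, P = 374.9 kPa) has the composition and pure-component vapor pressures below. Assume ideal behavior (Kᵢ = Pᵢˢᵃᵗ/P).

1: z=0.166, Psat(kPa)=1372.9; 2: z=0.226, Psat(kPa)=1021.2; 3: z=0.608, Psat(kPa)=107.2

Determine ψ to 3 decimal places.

ψ = 0.258

Raoult's law: Kᵢ = Pᵢˢᵃᵗ/P = Pᵢˢᵃᵗ/374.9.
  K_1 = 1372.9/374.9 = 3.66204, K_2 = 1021.2/374.9 = 2.72393, K_3 = 107.2/374.9 = 0.28594
Rachford–Rice: g(ψ) = Σ zᵢ(Kᵢ−1)/(1+ψ(Kᵢ−1)) = 0.
Feasibility: ΣzᵢKᵢ = 1.397, Σzᵢ/Kᵢ = 2.255 — both > 1, two phases present.
Newton iteration, ψ⁰ = 0.56:
  ψ = 0.560: g = -0.3478, g' = -1.224 → ψ = 0.276
  ψ = 0.276: g = -0.0219, g' = -1.180 → ψ = 0.257
  ψ = 0.257: g = 0.0002, g' = -1.202 → ψ = 0.258
Converged at ψ = 0.258.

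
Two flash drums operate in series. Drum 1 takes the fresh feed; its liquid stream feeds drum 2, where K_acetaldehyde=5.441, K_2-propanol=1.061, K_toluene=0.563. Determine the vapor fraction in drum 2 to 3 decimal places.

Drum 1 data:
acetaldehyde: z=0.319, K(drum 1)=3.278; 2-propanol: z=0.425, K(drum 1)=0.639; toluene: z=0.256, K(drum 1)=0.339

V/F (drum 2) = 0.718

Drum 1:
Material balance + equilibrium reduce to Σ zᵢ(Kᵢ−1)/(1+ψ₁(Kᵢ−1)) = 0.
g(0) = ΣzᵢKᵢ − 1 = 0.404 and g(1) = 1 − Σzᵢ/Kᵢ = -0.518, so a root lies in (0, 1).
Newton iteration, ψ₁⁰ = 0.5:
  ψ₁ = 0.500: g = -0.1002, g' = -0.694 → ψ₁ = 0.356
  ψ₁ = 0.356: g = 0.0043, g' = -0.769 → ψ₁ = 0.361
Converged at ψ₁ = 0.361.
Drum-1 compositions:
  acetaldehyde: x = 0.175, y = 0.574
  2-propanol: x = 0.489, y = 0.312
  toluene: x = 0.336, y = 0.114
Drum-2 feed = drum-1 liquid: z₂ = (0.1750, 0.4887, 0.3363).
Drum 2:
Material balance + equilibrium reduce to Σ zᵢ(Kᵢ−1)/(1+ψ₂(Kᵢ−1)) = 0.
Feasibility: ΣzᵢKᵢ = 1.660, Σzᵢ/Kᵢ = 1.090 — both > 1, two phases present.
Newton iteration, ψ₂⁰ = 0.5:
  ψ₂ = 0.500: g = 0.0822, g' = -0.440 → ψ₂ = 0.687
  ψ₂ = 0.687: g = 0.0105, g' = -0.343 → ψ₂ = 0.718
Converged at ψ₂ = 0.718.
  acetaldehyde: x = 0.042, y = 0.227
  2-propanol: x = 0.468, y = 0.497
  toluene: x = 0.490, y = 0.276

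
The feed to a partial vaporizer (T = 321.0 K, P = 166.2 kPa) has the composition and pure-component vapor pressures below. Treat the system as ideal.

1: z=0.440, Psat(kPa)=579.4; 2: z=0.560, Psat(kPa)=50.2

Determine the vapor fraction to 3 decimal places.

Raoult's law: Kᵢ = Pᵢˢᵃᵗ/P = Pᵢˢᵃᵗ/166.2.
  K_1 = 579.4/166.2 = 3.48616, K_2 = 50.2/166.2 = 0.30205
Let ψ = V/F and solve Σ zᵢ(Kᵢ−1)/(1+ψ(Kᵢ−1)) = 0.
Check two-phase: ΣzᵢKᵢ = 1.703 > 1 and Σzᵢ/Kᵢ = 1.980 > 1, so g(0) = 0.703 > 0 and g(1) = -0.980 < 0.
Binary case is linear: z₁(K₁−1)(1+ψ(K₂−1)) + z₂(K₂−1)(1+ψ(K₁−1)) = 0
⇒ ψ = [z₁(K₁−1)+z₂(K₂−1)] / [−(K₁−1)(K₂−1)] = 0.7031/1.7352 = 0.405

ψ = 0.405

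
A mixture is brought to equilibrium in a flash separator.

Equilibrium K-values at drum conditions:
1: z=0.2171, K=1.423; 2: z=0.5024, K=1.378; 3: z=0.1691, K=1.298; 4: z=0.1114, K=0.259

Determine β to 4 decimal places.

Material balance + equilibrium reduce to Σ zᵢ(Kᵢ−1)/(1+β(Kᵢ−1)) = 0.
Feasibility: ΣzᵢKᵢ = 1.2496, Σzᵢ/Kᵢ = 1.0775 — both > 1, two phases present.
Newton iteration, β⁰ = 0.39:
  β = 0.3900: g = 0.17338, g' = -0.2162 → β = 1.0000
  β = 1.0000: g = -0.07754, g' = -0.9777 → β = 0.9207
  β = 0.9207: g = -0.01326, g' = -0.6746 → β = 0.9010
  β = 0.9010: g = -0.00051, g' = -0.6235 → β = 0.9002
Converged at β = 0.9002.

β = 0.9002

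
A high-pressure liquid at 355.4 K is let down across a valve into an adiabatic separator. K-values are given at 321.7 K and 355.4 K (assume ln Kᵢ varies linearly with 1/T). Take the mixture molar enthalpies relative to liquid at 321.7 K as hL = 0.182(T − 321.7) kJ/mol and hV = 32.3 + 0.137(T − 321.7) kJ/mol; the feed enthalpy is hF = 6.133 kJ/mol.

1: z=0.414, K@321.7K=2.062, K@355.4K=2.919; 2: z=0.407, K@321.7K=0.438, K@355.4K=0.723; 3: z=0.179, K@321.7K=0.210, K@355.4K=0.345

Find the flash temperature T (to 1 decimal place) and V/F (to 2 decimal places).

T = 325.5 K, V/F = 0.17

Adiabatic flash: solve Rachford–Rice at each trial T, then check hF = ψ·hV(T) + (1−ψ)·hL(T).
  T = 321.7 K: K = (2.062, 0.438, 0.210), RR gives ψ = 0.102, H_out = 3.307 kJ/mol
  T = 355.4 K: K = (2.919, 0.723, 0.345), RR gives ψ = 0.670, H_out = 26.769 kJ/mol
  T = 338.5 K: K = (2.473, 0.569, 0.272), RR gives ψ = 0.382, H_out = 15.114 kJ/mol
  T = 330.1 K: K = (2.264, 0.501, 0.240), RR gives ψ = 0.246, H_out = 9.393 kJ/mol
  T = 325.9 K: K = (2.162, 0.469, 0.225), RR gives ψ = 0.176, H_out = 6.423 kJ/mol
  T = 323.8 K: K = (2.112, 0.453, 0.217), RR gives ψ = 0.140, H_out = 4.887 kJ/mol
Linear interpolation between T = 323.8 (H_out = 4.887) and T = 325.9 (H_out = 6.423) on hF = 6.133 gives T ≈ 325.5 K, at which ψ = 0.17.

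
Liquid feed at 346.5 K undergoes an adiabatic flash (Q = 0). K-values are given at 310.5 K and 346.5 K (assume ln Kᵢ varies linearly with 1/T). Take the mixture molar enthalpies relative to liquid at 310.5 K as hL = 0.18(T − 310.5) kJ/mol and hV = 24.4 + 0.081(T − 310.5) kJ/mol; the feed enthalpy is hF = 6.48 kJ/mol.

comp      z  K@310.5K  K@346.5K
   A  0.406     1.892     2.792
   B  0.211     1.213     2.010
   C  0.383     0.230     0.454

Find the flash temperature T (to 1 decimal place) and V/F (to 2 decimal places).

T = 312.7 K, V/F = 0.25

Adiabatic flash: solve Rachford–Rice at each trial T, then check hF = ψ·hV(T) + (1−ψ)·hL(T).
  T = 310.5 K: K = (1.892, 1.213, 0.230), RR gives ψ = 0.203, H_out = 4.960 kJ/mol
  T = 346.5 K: K = (2.792, 2.010, 0.454), RR gives ψ = 0.869, H_out = 24.589 kJ/mol
  T = 328.5 K: K = (2.323, 1.583, 0.329), RR gives ψ = 0.546, H_out = 15.584 kJ/mol
  T = 319.5 K: K = (2.103, 1.391, 0.277), RR gives ψ = 0.388, H_out = 10.740 kJ/mol
  T = 315.0 K: K = (1.996, 1.300, 0.253), RR gives ψ = 0.301, H_out = 8.013 kJ/mol
  T = 312.8 K: K = (1.945, 1.257, 0.241), RR gives ψ = 0.255, H_out = 6.569 kJ/mol
Linear interpolation between T = 310.5 (H_out = 4.960) and T = 312.8 (H_out = 6.569) on hF = 6.48 gives T ≈ 312.7 K, at which ψ = 0.25.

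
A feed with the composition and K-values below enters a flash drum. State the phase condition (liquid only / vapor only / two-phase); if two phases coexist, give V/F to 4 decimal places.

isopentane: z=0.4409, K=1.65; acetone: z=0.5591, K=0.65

two-phase, V/F = 0.3996

ΣzᵢKᵢ = 1.0909; Σzᵢ/Kᵢ = 1.1274.
Both exceed 1, so a two-phase solution exists.
Binary case is linear: z₁(K₁−1)(1+ψ(K₂−1)) + z₂(K₂−1)(1+ψ(K₁−1)) = 0
⇒ ψ = [z₁(K₁−1)+z₂(K₂−1)] / [−(K₁−1)(K₂−1)] = 0.09090/0.22750 = 0.3996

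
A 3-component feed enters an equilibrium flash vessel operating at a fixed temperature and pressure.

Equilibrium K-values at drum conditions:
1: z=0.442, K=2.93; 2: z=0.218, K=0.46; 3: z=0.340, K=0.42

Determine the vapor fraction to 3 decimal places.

ψ = 0.494

Rachford–Rice: g(ψ) = Σ zᵢ(Kᵢ−1)/(1+ψ(Kᵢ−1)) = 0.
g(0) = ΣzᵢKᵢ − 1 = 0.538 and g(1) = 1 − Σzᵢ/Kᵢ = -0.434, so a root lies in (0, 1).
Iterate (Newton) starting at ψ = 0.41:
  ψ = 0.410: g = 0.0663, g' = -0.815 → ψ = 0.491
  ψ = 0.491: g = 0.0018, g' = -0.775 → ψ = 0.494
Converged at ψ = 0.494.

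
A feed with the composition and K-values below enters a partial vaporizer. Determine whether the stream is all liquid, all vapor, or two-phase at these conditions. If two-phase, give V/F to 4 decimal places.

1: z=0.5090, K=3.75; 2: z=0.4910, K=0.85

all vapor

ΣzᵢKᵢ = 2.3261; Σzᵢ/Kᵢ = 0.7134.
Since Σzᵢ/Kᵢ < 1 the mixture is above its dew point — single vapor phase.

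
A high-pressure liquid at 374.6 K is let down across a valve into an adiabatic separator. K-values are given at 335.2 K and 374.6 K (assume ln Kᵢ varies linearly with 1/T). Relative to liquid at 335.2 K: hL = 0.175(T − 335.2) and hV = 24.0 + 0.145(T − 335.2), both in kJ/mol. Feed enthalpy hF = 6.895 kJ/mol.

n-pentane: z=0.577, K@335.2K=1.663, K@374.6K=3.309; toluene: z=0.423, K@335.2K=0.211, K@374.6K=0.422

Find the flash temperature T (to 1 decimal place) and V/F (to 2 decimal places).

Adiabatic flash: solve Rachford–Rice at each trial T, then check hF = ψ·hV(T) + (1−ψ)·hL(T).
  T = 335.2 K: K = (1.663, 0.211), RR gives ψ = 0.093, H_out = 2.239 kJ/mol
  T = 374.6 K: K = (3.309, 0.422), RR gives ψ = 0.815, H_out = 25.493 kJ/mol
  T = 354.9 K: K = (2.391, 0.304), RR gives ψ = 0.525, H_out = 15.741 kJ/mol
  T = 345.0 K: K = (2.003, 0.254), RR gives ψ = 0.352, H_out = 10.060 kJ/mol
  T = 340.1 K: K = (1.827, 0.232), RR gives ψ = 0.240, H_out = 6.583 kJ/mol
  T = 342.6 K: K = (1.915, 0.243), RR gives ψ = 0.300, H_out = 8.438 kJ/mol
  T = 341.4 K: K = (1.873, 0.238), RR gives ψ = 0.272, H_out = 7.572 kJ/mol
Linear interpolation between T = 340.1 (H_out = 6.583) and T = 341.4 (H_out = 7.572) on hF = 6.895 gives T ≈ 340.5 K, at which ψ = 0.25.

T = 340.5 K, V/F = 0.25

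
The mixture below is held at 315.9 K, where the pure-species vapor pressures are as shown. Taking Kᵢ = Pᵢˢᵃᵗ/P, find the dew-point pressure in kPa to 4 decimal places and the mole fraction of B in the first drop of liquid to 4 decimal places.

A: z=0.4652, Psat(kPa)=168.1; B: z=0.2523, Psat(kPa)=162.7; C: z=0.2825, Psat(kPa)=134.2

At the dew point ψ → 1, so Σzᵢ/Kᵢ = 1 with Kᵢ = Pᵢˢᵃᵗ/P ⇒ 1/P = Σzᵢ/Pᵢˢᵃᵗ.
1/P = 0.4652/168.1 + 0.2523/162.7 + 0.2825/134.2 = 0.0064232 ⇒ P = 155.6863 kPa
xᵢ = zᵢP/Pᵢˢᵃᵗ ⇒ x_B = 0.2523·155.6863/162.7 = 0.2414

Pdew = 155.6863 kPa, x_B = 0.2414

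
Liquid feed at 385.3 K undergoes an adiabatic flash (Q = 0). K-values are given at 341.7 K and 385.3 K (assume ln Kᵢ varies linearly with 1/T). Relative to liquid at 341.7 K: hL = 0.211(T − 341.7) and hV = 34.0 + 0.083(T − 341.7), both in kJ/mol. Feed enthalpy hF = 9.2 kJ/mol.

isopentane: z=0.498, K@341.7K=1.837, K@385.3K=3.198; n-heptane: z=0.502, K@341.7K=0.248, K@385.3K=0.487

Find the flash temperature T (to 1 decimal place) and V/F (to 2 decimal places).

Adiabatic flash: solve Rachford–Rice at each trial T, then check hF = ψ·hV(T) + (1−ψ)·hL(T).
  T = 341.7 K: K = (1.837, 0.248), RR gives ψ = 0.062, H_out = 2.124 kJ/mol
  T = 385.3 K: K = (3.198, 0.487), RR gives ψ = 0.742, H_out = 30.297 kJ/mol
  T = 363.5 K: K = (2.464, 0.355), RR gives ψ = 0.429, H_out = 17.984 kJ/mol
  T = 352.6 K: K = (2.137, 0.298), RR gives ψ = 0.268, H_out = 11.046 kJ/mol
  T = 347.1 K: K = (1.982, 0.272), RR gives ψ = 0.173, H_out = 6.909 kJ/mol
  T = 349.9 K: K = (2.061, 0.285), RR gives ψ = 0.223, H_out = 9.089 kJ/mol
  T = 351.2 K: K = (2.097, 0.291), RR gives ψ = 0.245, H_out = 10.047 kJ/mol
  T = 350.5 K: K = (2.077, 0.288), RR gives ψ = 0.234, H_out = 9.535 kJ/mol
Linear interpolation between T = 349.9 (H_out = 9.089) and T = 350.5 (H_out = 9.535) on hF = 9.2 gives T ≈ 350.0 K, at which ψ = 0.23.

T = 350.0 K, V/F = 0.23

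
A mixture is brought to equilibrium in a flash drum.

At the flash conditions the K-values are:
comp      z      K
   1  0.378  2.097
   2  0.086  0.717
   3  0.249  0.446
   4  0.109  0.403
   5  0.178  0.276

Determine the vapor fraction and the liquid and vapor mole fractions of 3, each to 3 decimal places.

ψ = 0.091, x_3 = 0.262, y_3 = 0.117

Let ψ = V/F and solve Σ zᵢ(Kᵢ−1)/(1+ψ(Kᵢ−1)) = 0.
Feasibility: ΣzᵢKᵢ = 1.058, Σzᵢ/Kᵢ = 1.774 — both > 1, two phases present.
Newton iteration, ψ⁰ = 0.47:
  ψ = 0.470: g = -0.2268, g' = -0.636 → ψ = 0.114
  ψ = 0.114: g = -0.0139, g' = -0.610 → ψ = 0.091
Converged at ψ = 0.091.
Compositions from xᵢ = zᵢ/(1+ψ(Kᵢ−1)), yᵢ = Kᵢxᵢ:
  1: x = 0.344, y = 0.721
  2: x = 0.088, y = 0.063
  3: x = 0.262, y = 0.117
  4: x = 0.115, y = 0.046
  5: x = 0.191, y = 0.053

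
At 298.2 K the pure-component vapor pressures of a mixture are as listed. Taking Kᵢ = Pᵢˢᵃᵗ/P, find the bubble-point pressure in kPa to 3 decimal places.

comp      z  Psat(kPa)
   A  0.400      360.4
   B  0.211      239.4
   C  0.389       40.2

At the bubble point ψ → 0, so ΣzᵢKᵢ = 1 with Kᵢ = Pᵢˢᵃᵗ/P ⇒ P = ΣzᵢPᵢˢᵃᵗ.
P = 0.400·360.4 + 0.211·239.4 + 0.389·40.2 = 210.311 kPa

Pbub = 210.311 kPa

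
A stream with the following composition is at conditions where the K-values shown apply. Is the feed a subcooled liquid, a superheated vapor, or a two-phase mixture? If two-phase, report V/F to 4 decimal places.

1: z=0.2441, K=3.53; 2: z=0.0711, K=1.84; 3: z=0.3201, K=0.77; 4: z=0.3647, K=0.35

two-phase, V/F = 0.3325

ΣzᵢKᵢ = 1.3666; Σzᵢ/Kᵢ = 1.5655.
Both exceed 1, so a two-phase solution exists.
Let ψ = V/F and solve Σ zᵢ(Kᵢ−1)/(1+ψ(Kᵢ−1)) = 0.
Newton–Raphson from ψ = 0.5:
  ψ = 0.5000: g = -0.11966, g' = -0.6892 → ψ = 0.3264
  ψ = 0.3264: g = 0.00464, g' = -0.7677 → ψ = 0.3324
  ψ = 0.3324: g = 0.00002, g' = -0.7622 → ψ = 0.3325
Converged at ψ = 0.3325.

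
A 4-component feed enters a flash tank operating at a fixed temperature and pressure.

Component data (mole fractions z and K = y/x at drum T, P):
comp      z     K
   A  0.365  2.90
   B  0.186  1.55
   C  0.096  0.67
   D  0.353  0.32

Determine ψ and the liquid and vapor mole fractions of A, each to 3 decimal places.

ψ = 0.544, x_A = 0.179, y_A = 0.520

Rachford–Rice: g(ψ) = Σ zᵢ(Kᵢ−1)/(1+ψ(Kᵢ−1)) = 0.
Feasibility: ΣzᵢKᵢ = 1.524, Σzᵢ/Kᵢ = 1.492 — both > 1, two phases present.
Iterate (Newton) starting at ψ = 0.5:
  ψ = 0.500: g = 0.0342, g' = -0.771 → ψ = 0.544
Converged at ψ = 0.544.
Compositions from xᵢ = zᵢ/(1+ψ(Kᵢ−1)), yᵢ = Kᵢxᵢ:
  A: x = 0.179, y = 0.520
  B: x = 0.143, y = 0.222
  C: x = 0.117, y = 0.078
  D: x = 0.560, y = 0.179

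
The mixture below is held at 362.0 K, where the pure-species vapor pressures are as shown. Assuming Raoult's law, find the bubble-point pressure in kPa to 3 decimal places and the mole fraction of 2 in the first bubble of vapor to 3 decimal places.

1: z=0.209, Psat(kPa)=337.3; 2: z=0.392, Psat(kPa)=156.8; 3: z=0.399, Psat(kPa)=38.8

At the bubble point ψ → 0, so ΣzᵢKᵢ = 1 with Kᵢ = Pᵢˢᵃᵗ/P ⇒ P = ΣzᵢPᵢˢᵃᵗ.
P = 0.209·337.3 + 0.392·156.8 + 0.399·38.8 = 147.442 kPa
yᵢ = zᵢPᵢˢᵃᵗ/P ⇒ y_2 = 0.392·156.8/147.442 = 0.417

Pbub = 147.442 kPa, y_2 = 0.417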